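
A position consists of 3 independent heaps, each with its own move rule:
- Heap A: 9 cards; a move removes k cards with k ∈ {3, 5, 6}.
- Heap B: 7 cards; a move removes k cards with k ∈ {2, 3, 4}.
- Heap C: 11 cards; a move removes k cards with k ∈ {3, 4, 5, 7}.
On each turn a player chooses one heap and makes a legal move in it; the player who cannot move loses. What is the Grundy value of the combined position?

0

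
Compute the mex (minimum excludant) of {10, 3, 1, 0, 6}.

The values 0, 1 are all present; 2 is the first non-negative integer missing from the set.

2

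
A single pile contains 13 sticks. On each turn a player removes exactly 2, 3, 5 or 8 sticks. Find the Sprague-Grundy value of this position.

1

Compute g(0), g(1), … for moves {2, 3, 5, 8}:
k:     0  1  2  3  4  5  6  7  8  9 10 11 12 13
g(k):  0  0  1  1  2  2  3  0  4  1  3  0  4  1
So g(13) = 1.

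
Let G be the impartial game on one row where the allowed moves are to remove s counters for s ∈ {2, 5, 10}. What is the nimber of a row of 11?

2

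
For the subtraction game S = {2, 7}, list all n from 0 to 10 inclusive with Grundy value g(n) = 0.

0, 1, 4, 5, 9, 10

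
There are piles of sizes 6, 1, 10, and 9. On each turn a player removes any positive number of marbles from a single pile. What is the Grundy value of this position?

4

Nim-sum: 6 ⊕ 1 ⊕ 10 ⊕ 9 = 4.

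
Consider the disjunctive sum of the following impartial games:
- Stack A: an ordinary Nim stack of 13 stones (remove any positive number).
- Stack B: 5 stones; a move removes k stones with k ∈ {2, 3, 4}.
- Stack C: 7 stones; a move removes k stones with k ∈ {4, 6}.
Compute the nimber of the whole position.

Stack A is a plain Nim stack of size 13, so its Grundy value is 13.
Build the Grundy sequence for stack B with g(k) = mex{g(k−s) : s ∈ {2, 3, 4}, s ≤ k}:
g(0) = mex{} = 0
g(1) = mex{} = 0
g(2) = mex{0} = 1
g(3) = mex{0} = 1
g(4) = mex{0,1} = 2
g(5) = mex{0,1} = 2
So g(5) = 2.
Grundy values for stack C (subtraction set {4, 6}):
k:     0  1  2  3  4  5  6  7
g(k):  0  0  0  0  1  1  1  1
So g(7) = 1.
The value of a disjunctive sum is the nim-sum of the parts.
Combined value = 13 ⊕ 2 ⊕ 1 = 14.

14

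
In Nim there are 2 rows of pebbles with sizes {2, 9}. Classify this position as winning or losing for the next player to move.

Write each in binary and XOR column by column:
  0010  (2)
  1001  (9)
  ----
  1011  (11)
The nim-sum is 11 ≠ 0, so this is an N-position: the player to move can win.

Winning position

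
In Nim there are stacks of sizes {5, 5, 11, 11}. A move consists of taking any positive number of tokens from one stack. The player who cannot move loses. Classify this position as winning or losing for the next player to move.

Losing position

Compute the nim-sum pairwise:
5 ^ 5 = 0
0 ^ 11 = 11
11 ^ 11 = 0
The nim-sum is 0, so this is a P-position: the player to move is in a losing position under optimal play.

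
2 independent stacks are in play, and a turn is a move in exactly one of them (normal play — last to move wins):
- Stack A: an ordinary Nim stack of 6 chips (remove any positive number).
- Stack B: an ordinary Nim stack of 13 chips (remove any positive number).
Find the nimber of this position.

Stack A is a plain Nim stack of size 6, so its Grundy value is 6.
Stack B is a plain Nim stack of size 13, so its Grundy value is 13.
The value of a disjunctive sum is the nim-sum of the parts.
Combined value = 6 ⊕ 13 = 11.

11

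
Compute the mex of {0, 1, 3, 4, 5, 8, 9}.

2

The values 0, 1 are all present; 2 is the first non-negative integer missing from the set.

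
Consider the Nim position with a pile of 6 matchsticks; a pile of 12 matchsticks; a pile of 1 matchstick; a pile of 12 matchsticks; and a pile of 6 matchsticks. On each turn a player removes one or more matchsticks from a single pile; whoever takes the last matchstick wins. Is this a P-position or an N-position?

Nim-sum: 6 ^ 12 ^ 1 ^ 12 ^ 6 = 1.
The nim-sum is 1 ≠ 0, so this is an N-position: the player to move can win.

N-position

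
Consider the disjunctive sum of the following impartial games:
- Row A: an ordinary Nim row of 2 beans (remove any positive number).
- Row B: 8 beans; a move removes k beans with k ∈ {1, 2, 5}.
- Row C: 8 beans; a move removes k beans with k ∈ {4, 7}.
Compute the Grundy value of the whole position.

2

Row A is a plain Nim row of size 2, so its Grundy value is 2.
Grundy values for row B (subtraction set {1, 2, 5}):
g(0) = mex{} = 0
g(1) = mex{0} = 1
g(2) = mex{0,1} = 2
g(3) = mex{1,2} = 0
g(4) = mex{0,2} = 1
g(5) = mex{0,1} = 2
g(6) = mex{1,2} = 0
g(7) = mex{0,2} = 1
g(8) = mex{0,1} = 2
So g(8) = 2.
For row C, compute g(0), g(1), … with moves {4, 7}:
g(0) = mex{} = 0
g(1) = mex{} = 0
g(2) = mex{} = 0
g(3) = mex{} = 0
g(4) = mex{0} = 1
g(5) = mex{0} = 1
g(6) = mex{0} = 1
g(7) = mex{0} = 1
g(8) = mex{0,1} = 2
So g(8) = 2.
The value of a disjunctive sum is the nim-sum of the parts.
Combined value = 2 ⊕ 2 ⊕ 2 = 2.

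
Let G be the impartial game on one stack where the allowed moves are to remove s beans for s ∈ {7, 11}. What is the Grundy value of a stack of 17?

Compute g(0), g(1), … for moves {7, 11}:
k:     0  1  2  3  4  5  6  7  8  9 10 11 12 13 14 15 16 17
g(k):  0  0  0  0  0  0  0  1  1  1  1  1  1  1  2  2  2  2
So g(17) = 2.

2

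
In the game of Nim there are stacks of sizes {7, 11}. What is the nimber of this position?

Nim-sum: 7 ^ 11 = 12.

12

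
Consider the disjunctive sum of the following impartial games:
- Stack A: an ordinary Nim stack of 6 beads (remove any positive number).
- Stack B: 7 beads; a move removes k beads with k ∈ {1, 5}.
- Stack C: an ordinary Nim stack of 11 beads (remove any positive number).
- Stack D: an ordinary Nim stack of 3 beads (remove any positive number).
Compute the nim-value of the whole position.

15

Stack A is a plain Nim stack of size 6, so its Grundy value is 6.
For stack B, compute g(0), g(1), … with moves {1, 5}:
g(0) = mex{} = 0
g(1) = mex{0} = 1
g(2) = mex{1} = 0
g(3) = mex{0} = 1
g(4) = mex{1} = 0
g(5) = mex{0} = 1
g(6) = mex{1} = 0
g(7) = mex{0} = 1
So g(7) = 1.
Stack C is a plain Nim stack of size 11, so its Grundy value is 11.
Stack D is a plain Nim stack of size 3, so its Grundy value is 3.
The value of a disjunctive sum is the nim-sum of the parts.
Combined value = 6 ⊕ 1 ⊕ 11 ⊕ 3 = 15.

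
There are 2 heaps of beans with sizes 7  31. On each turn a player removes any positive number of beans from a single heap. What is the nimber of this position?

Compute the nim-sum pairwise:
7 ^ 31 = 24

24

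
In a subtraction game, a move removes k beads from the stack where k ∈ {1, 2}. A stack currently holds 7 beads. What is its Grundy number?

Compute g(0), g(1), … for moves {1, 2}:
k:     0  1  2  3  4  5  6  7
g(k):  0  1  2  0  1  2  0  1
So g(7) = 1.

1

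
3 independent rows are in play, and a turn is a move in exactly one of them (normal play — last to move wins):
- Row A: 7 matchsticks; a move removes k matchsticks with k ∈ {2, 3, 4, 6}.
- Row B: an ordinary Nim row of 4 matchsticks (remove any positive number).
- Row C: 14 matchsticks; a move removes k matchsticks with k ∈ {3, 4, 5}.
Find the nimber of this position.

5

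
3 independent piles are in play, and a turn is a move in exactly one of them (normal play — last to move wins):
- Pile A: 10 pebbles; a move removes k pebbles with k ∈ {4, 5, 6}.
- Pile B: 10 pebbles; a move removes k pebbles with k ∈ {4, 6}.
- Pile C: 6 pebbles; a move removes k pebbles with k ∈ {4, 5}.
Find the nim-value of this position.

1

For pile A, compute g(0), g(1), … with moves {4, 5, 6}:
k:     0  1  2  3  4  5  6  7  8  9 10
g(k):  0  0  0  0  1  1  1  1  2  2  0
So g(10) = 0.
For pile B, compute g(0), g(1), … with moves {4, 6}:
g(0) = mex{} = 0
g(1) = mex{} = 0
g(2) = mex{} = 0
g(3) = mex{} = 0
g(4) = mex{0} = 1
g(5) = mex{0} = 1
g(6) = mex{0} = 1
g(7) = mex{0} = 1
g(8) = mex{0,1} = 2
g(9) = mex{0,1} = 2
g(10) = mex{1} = 0
So g(10) = 0.
Build the Grundy sequence for pile C with g(k) = mex{g(k−s) : s ∈ {4, 5}, s ≤ k}:
k:     0  1  2  3  4  5  6
g(k):  0  0  0  0  1  1  1
So g(6) = 1.
The value of a disjunctive sum is the nim-sum of the parts.
Combined value = 0 XOR 0 XOR 1 = 1.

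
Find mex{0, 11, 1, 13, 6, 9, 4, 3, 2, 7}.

5

The values 0, 1, 2, 3, 4 are all present; 5 is the first non-negative integer missing from the set.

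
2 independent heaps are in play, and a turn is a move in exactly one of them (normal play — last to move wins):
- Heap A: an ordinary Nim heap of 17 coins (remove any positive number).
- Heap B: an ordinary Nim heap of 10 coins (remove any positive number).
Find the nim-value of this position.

Heap A is a plain Nim heap of size 17, so its Grundy value is 17.
Heap B is a plain Nim heap of size 10, so its Grundy value is 10.
By the Sprague-Grundy theorem, the Grundy value of a sum of independent games is the XOR of the component values.
Combined value = 17 ⊕ 10 = 27.

27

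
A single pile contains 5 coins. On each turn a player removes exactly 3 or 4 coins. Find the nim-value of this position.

Build the Grundy sequence with g(k) = mex{g(k−s) : s ∈ {3, 4}, s ≤ k}:
k:     0  1  2  3  4  5
g(k):  0  0  0  1  1  1
So g(5) = 1.

1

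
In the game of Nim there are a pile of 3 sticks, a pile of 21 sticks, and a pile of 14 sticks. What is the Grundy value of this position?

Write each in binary and XOR column by column:
  00011  (3)
  10101  (21)
  01110  (14)
  -----
  11000  (24)

24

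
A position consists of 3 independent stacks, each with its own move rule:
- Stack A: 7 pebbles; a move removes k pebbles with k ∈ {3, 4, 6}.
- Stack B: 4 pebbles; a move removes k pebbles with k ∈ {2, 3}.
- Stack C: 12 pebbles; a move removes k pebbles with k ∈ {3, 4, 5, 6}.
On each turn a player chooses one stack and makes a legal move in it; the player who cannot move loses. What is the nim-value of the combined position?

Grundy values for stack A (subtraction set {3, 4, 6}):
k:     0  1  2  3  4  5  6  7
g(k):  0  0  0  1  1  1  2  2
So g(7) = 2.
Grundy values for stack B (subtraction set {2, 3}):
g(0) = mex{} = 0
g(1) = mex{} = 0
g(2) = mex{0} = 1
g(3) = mex{0} = 1
g(4) = mex{0,1} = 2
So g(4) = 2.
For stack C, compute g(0), g(1), … with moves {3, 4, 5, 6}:
g(0) = mex{} = 0
g(1) = mex{} = 0
g(2) = mex{} = 0
g(3) = mex{0} = 1
g(4) = mex{0} = 1
g(5) = mex{0} = 1
g(6) = mex{0,1} = 2
g(7) = mex{0,1} = 2
g(8) = mex{0,1} = 2
g(9) = mex{1,2} = 0
g(10) = mex{1,2} = 0
g(11) = mex{1,2} = 0
g(12) = mex{0,2} = 1
So g(12) = 1.
The value of a disjunctive sum is the nim-sum of the parts.
Combined value = 2 XOR 2 XOR 1 = 1.

1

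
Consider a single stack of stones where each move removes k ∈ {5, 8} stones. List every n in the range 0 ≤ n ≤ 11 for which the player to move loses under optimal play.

0, 1, 2, 3, 4

Compute g(0), g(1), … for moves {5, 8}:
g(0) = mex{} = 0
g(1) = mex{} = 0
g(2) = mex{} = 0
g(3) = mex{} = 0
g(4) = mex{} = 0
g(5) = mex{0} = 1
g(6) = mex{0} = 1
g(7) = mex{0} = 1
g(8) = mex{0} = 1
g(9) = mex{0} = 1
g(10) = mex{0,1} = 2
g(11) = mex{0,1} = 2
The P-positions (g = 0) in 0..11 are 0, 1, 2, 3, 4.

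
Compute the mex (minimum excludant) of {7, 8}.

0 is not in the set, so the mex is 0.

0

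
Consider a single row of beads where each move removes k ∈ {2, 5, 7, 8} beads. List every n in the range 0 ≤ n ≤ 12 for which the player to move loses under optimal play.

0, 1, 4, 10

Grundy values for subtraction set {2, 5, 7, 8}:
g(0) = mex{} = 0
g(1) = mex{} = 0
g(2) = mex{0} = 1
g(3) = mex{0} = 1
g(4) = mex{1} = 0
g(5) = mex{0,1} = 2
g(6) = mex{0} = 1
g(7) = mex{0,1,2} = 3
g(8) = mex{0,1} = 2
g(9) = mex{0,1,3} = 2
g(10) = mex{1,2} = 0
g(11) = mex{0,1,2} = 3
g(12) = mex{0,2,3} = 1
The P-positions (g = 0) in 0..12 are 0, 1, 4, 10.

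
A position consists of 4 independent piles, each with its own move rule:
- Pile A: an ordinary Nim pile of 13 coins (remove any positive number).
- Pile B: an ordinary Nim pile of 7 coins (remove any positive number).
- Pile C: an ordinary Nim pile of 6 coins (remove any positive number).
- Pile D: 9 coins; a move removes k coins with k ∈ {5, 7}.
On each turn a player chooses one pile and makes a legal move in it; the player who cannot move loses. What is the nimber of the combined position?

Pile A is a plain Nim pile of size 13, so its Grundy value is 13.
Pile B is a plain Nim pile of size 7, so its Grundy value is 7.
Pile C is a plain Nim pile of size 6, so its Grundy value is 6.
For pile D, compute g(0), g(1), … with moves {5, 7}:
k:     0  1  2  3  4  5  6  7  8  9
g(k):  0  0  0  0  0  1  1  1  1  1
So g(9) = 1.
By the Sprague-Grundy theorem, the Grundy value of a sum of independent games is the XOR of the component values.
Combined value = 13 XOR 7 XOR 6 XOR 1 = 13.

13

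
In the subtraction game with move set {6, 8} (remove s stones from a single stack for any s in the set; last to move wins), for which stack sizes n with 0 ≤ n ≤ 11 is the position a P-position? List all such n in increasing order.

Compute g(0), g(1), … for moves {6, 8}:
g(0) = mex{} = 0
g(1) = mex{} = 0
g(2) = mex{} = 0
g(3) = mex{} = 0
g(4) = mex{} = 0
g(5) = mex{} = 0
g(6) = mex{0} = 1
g(7) = mex{0} = 1
g(8) = mex{0} = 1
g(9) = mex{0} = 1
g(10) = mex{0} = 1
g(11) = mex{0} = 1
The P-positions (g = 0) in 0..11 are 0, 1, 2, 3, 4, 5.

0, 1, 2, 3, 4, 5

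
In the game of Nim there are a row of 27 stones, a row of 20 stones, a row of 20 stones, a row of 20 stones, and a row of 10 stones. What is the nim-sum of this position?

5

Nim-sum: 27 XOR 20 XOR 20 XOR 20 XOR 10 = 5.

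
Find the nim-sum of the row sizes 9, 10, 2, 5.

4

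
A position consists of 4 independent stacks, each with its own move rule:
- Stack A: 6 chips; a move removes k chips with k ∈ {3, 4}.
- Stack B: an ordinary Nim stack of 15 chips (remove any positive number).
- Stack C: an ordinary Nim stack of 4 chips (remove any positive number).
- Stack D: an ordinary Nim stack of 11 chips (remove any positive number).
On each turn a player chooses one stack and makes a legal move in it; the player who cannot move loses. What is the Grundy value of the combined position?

2

For stack A, compute g(0), g(1), … with moves {3, 4}:
g(0) = mex{} = 0
g(1) = mex{} = 0
g(2) = mex{} = 0
g(3) = mex{0} = 1
g(4) = mex{0} = 1
g(5) = mex{0} = 1
g(6) = mex{0,1} = 2
So g(6) = 2.
Stack B is a plain Nim stack of size 15, so its Grundy value is 15.
Stack C is a plain Nim stack of size 4, so its Grundy value is 4.
Stack D is a plain Nim stack of size 11, so its Grundy value is 11.
By the Sprague-Grundy theorem, the Grundy value of a sum of independent games is the XOR of the component values.
Combined value = 2 XOR 15 XOR 4 XOR 11 = 2.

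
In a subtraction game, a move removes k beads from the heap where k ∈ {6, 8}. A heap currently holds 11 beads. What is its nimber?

Build the Grundy sequence with g(k) = mex{g(k−s) : s ∈ {6, 8}, s ≤ k}:
g(0) = mex{} = 0
g(1) = mex{} = 0
g(2) = mex{} = 0
g(3) = mex{} = 0
g(4) = mex{} = 0
g(5) = mex{} = 0
g(6) = mex{0} = 1
g(7) = mex{0} = 1
g(8) = mex{0} = 1
g(9) = mex{0} = 1
g(10) = mex{0} = 1
g(11) = mex{0} = 1
So g(11) = 1.

1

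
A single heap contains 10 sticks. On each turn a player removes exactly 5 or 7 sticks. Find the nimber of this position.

2

Grundy values for subtraction set {5, 7}:
g(0) = mex{} = 0
g(1) = mex{} = 0
g(2) = mex{} = 0
g(3) = mex{} = 0
g(4) = mex{} = 0
g(5) = mex{0} = 1
g(6) = mex{0} = 1
g(7) = mex{0} = 1
g(8) = mex{0} = 1
g(9) = mex{0} = 1
g(10) = mex{0,1} = 2
So g(10) = 2.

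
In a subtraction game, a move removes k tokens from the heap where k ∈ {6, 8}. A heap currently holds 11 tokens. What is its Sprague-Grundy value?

1

Compute g(0), g(1), … for moves {6, 8}:
k:     0  1  2  3  4  5  6  7  8  9 10 11
g(k):  0  0  0  0  0  0  1  1  1  1  1  1
So g(11) = 1.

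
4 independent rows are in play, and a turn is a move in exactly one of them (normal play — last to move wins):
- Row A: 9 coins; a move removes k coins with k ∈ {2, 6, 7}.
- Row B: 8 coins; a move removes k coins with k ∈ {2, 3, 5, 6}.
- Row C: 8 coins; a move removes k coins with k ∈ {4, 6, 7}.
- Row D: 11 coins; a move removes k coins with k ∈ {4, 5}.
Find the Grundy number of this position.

2

Grundy values for row A (subtraction set {2, 6, 7}):
k:     0  1  2  3  4  5  6  7  8  9
g(k):  0  0  1  1  0  0  1  1  2  0
So g(9) = 0.
For row B, compute g(0), g(1), … with moves {2, 3, 5, 6}:
g(0) = mex{} = 0
g(1) = mex{} = 0
g(2) = mex{0} = 1
g(3) = mex{0} = 1
g(4) = mex{0,1} = 2
g(5) = mex{0,1} = 2
g(6) = mex{0,1,2} = 3
g(7) = mex{0,1,2} = 3
g(8) = mex{1,2,3} = 0
So g(8) = 0.
Grundy values for row C (subtraction set {4, 6, 7}):
g(0) = mex{} = 0
g(1) = mex{} = 0
g(2) = mex{} = 0
g(3) = mex{} = 0
g(4) = mex{0} = 1
g(5) = mex{0} = 1
g(6) = mex{0} = 1
g(7) = mex{0} = 1
g(8) = mex{0,1} = 2
So g(8) = 2.
Build the Grundy sequence for row D with g(k) = mex{g(k−s) : s ∈ {4, 5}, s ≤ k}:
k:     0  1  2  3  4  5  6  7  8  9 10 11
g(k):  0  0  0  0  1  1  1  1  2  0  0  0
So g(11) = 0.
The value of a disjunctive sum is the nim-sum of the parts.
Combined value = 0 XOR 0 XOR 2 XOR 0 = 2.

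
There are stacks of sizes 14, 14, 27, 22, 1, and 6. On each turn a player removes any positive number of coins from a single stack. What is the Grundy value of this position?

10

Write each in binary and XOR column by column:
  01110  (14)
  01110  (14)
  11011  (27)
  10110  (22)
  00001  (1)
  00110  (6)
  -----
  01010  (10)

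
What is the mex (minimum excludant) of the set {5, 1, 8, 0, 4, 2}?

The values 0, 1, 2 are all present; 3 is the first non-negative integer missing from the set.

3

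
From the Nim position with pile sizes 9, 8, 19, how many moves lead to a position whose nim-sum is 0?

Nim-sum: 9 XOR 8 XOR 19 = 18.
The overall nim-sum is X = 18. A pile of size p has a winning move iff p XOR X < p (reduce it to p XOR X).
  9: 9 XOR 18 = 27 ≥ 9 — no move.
  8: 8 XOR 18 = 26 ≥ 8 — no move.
  19: 19 XOR 18 = 1 < 19 — winning move (to 1).
That gives 1 winning move.

1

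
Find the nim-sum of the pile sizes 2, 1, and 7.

4

Compute the nim-sum pairwise:
2 ^ 1 = 3
3 ^ 7 = 4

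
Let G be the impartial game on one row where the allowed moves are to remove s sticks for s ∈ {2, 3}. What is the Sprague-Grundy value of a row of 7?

1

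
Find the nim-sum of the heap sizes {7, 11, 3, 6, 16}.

25

Nim-sum: 7 ⊕ 11 ⊕ 3 ⊕ 6 ⊕ 16 = 25.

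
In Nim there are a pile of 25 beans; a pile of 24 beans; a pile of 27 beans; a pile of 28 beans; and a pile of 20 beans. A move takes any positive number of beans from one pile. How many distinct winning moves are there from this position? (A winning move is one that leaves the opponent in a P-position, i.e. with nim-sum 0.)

5

Nim-sum: 25 ⊕ 24 ⊕ 27 ⊕ 28 ⊕ 20 = 18.
The overall nim-sum is X = 18. A pile of size p has a winning move iff p XOR X < p (reduce it to p XOR X).
  25: 25 XOR 18 = 11 < 25 — winning move (to 11).
  24: 24 XOR 18 = 10 < 24 — winning move (to 10).
  27: 27 XOR 18 = 9 < 27 — winning move (to 9).
  28: 28 XOR 18 = 14 < 28 — winning move (to 14).
  20: 20 XOR 18 = 6 < 20 — winning move (to 6).
That gives 5 winning moves.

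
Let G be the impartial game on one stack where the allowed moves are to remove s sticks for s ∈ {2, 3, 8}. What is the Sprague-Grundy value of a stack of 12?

Build the Grundy sequence with g(k) = mex{g(k−s) : s ∈ {2, 3, 8}, s ≤ k}:
k:     0  1  2  3  4  5  6  7  8  9 10 11 12
g(k):  0  0  1  1  2  0  0  1  1  2  0  0  1
So g(12) = 1.

1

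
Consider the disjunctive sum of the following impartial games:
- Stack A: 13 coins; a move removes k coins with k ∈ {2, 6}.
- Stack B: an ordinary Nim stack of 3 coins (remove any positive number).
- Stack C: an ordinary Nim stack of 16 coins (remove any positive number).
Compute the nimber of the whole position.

Build the Grundy sequence for stack A with g(k) = mex{g(k−s) : s ∈ {2, 6}, s ≤ k}:
g(0) = mex{} = 0
g(1) = mex{} = 0
g(2) = mex{0} = 1
g(3) = mex{0} = 1
g(4) = mex{1} = 0
g(5) = mex{1} = 0
g(6) = mex{0} = 1
g(7) = mex{0} = 1
g(8) = mex{1} = 0
g(9) = mex{1} = 0
g(10) = mex{0} = 1
g(11) = mex{0} = 1
g(12) = mex{1} = 0
g(13) = mex{1} = 0
So g(13) = 0.
Stack B is a plain Nim stack of size 3, so its Grundy value is 3.
Stack C is a plain Nim stack of size 16, so its Grundy value is 16.
The value of a disjunctive sum is the nim-sum of the parts.
Combined value = 0 ⊕ 3 ⊕ 16 = 19.

19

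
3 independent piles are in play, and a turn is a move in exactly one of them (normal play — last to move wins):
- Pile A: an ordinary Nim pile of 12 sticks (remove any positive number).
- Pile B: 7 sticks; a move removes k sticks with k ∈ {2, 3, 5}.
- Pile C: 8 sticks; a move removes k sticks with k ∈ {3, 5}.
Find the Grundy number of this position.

Pile A is a plain Nim pile of size 12, so its Grundy value is 12.
Grundy values for pile B (subtraction set {2, 3, 5}):
g(0) = mex{} = 0
g(1) = mex{} = 0
g(2) = mex{0} = 1
g(3) = mex{0} = 1
g(4) = mex{0,1} = 2
g(5) = mex{0,1} = 2
g(6) = mex{0,1,2} = 3
g(7) = mex{1,2} = 0
So g(7) = 0.
Grundy values for pile C (subtraction set {3, 5}):
g(0) = mex{} = 0
g(1) = mex{} = 0
g(2) = mex{} = 0
g(3) = mex{0} = 1
g(4) = mex{0} = 1
g(5) = mex{0} = 1
g(6) = mex{0,1} = 2
g(7) = mex{0,1} = 2
g(8) = mex{1} = 0
So g(8) = 0.
The value of a disjunctive sum is the nim-sum of the parts.
Combined value = 12 ⊕ 0 ⊕ 0 = 12.

12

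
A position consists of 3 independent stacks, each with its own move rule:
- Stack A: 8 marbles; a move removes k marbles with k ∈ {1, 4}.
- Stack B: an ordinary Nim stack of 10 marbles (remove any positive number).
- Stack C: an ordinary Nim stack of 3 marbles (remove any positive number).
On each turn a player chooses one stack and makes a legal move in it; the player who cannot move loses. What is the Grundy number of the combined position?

For stack A, compute g(0), g(1), … with moves {1, 4}:
g(0) = mex{} = 0
g(1) = mex{0} = 1
g(2) = mex{1} = 0
g(3) = mex{0} = 1
g(4) = mex{0,1} = 2
g(5) = mex{1,2} = 0
g(6) = mex{0} = 1
g(7) = mex{1} = 0
g(8) = mex{0,2} = 1
So g(8) = 1.
Stack B is a plain Nim stack of size 10, so its Grundy value is 10.
Stack C is a plain Nim stack of size 3, so its Grundy value is 3.
The value of a disjunctive sum is the nim-sum of the parts.
Combined value = 1 XOR 10 XOR 3 = 8.

8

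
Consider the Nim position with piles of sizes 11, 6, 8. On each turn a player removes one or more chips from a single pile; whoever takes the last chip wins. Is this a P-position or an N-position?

N-position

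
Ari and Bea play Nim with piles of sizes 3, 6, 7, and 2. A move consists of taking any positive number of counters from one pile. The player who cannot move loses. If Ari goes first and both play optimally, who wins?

Nim-sum: 3 ⊕ 6 ⊕ 7 ⊕ 2 = 0.
The nim-sum is 0, so this is a P-position: the player to move is in a losing position under optimal play; Ari is about to move from it and so loses — Bea wins.

Bea wins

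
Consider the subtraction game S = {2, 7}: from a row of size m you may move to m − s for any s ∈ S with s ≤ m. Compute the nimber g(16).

1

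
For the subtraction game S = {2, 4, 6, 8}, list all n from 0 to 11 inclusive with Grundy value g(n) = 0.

0, 1, 10, 11

Compute g(0), g(1), … for moves {2, 4, 6, 8}:
k:     0  1  2  3  4  5  6  7  8  9 10 11
g(k):  0  0  1  1  2  2  3  3  4  4  0  0
The P-positions (g = 0) in 0..11 are 0, 1, 10, 11.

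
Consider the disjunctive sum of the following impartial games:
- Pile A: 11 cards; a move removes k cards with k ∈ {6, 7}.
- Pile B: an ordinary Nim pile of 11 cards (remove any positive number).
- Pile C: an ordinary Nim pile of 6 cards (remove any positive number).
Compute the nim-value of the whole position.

Grundy values for pile A (subtraction set {6, 7}):
k:     0  1  2  3  4  5  6  7  8  9 10 11
g(k):  0  0  0  0  0  0  1  1  1  1  1  1
So g(11) = 1.
Pile B is a plain Nim pile of size 11, so its Grundy value is 11.
Pile C is a plain Nim pile of size 6, so its Grundy value is 6.
By the Sprague-Grundy theorem, the Grundy value of a sum of independent games is the XOR of the component values.
Combined value = 1 ⊕ 11 ⊕ 6 = 12.

12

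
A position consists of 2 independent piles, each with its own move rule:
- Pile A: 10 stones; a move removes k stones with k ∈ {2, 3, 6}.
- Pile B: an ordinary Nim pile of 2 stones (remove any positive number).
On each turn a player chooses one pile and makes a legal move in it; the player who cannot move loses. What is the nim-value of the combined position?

Build the Grundy sequence for pile A with g(k) = mex{g(k−s) : s ∈ {2, 3, 6}, s ≤ k}:
k:     0  1  2  3  4  5  6  7  8  9 10
g(k):  0  0  1  1  2  0  3  1  2  0  0
So g(10) = 0.
Pile B is a plain Nim pile of size 2, so its Grundy value is 2.
By the Sprague-Grundy theorem, the Grundy value of a sum of independent games is the XOR of the component values.
Combined value = 0 ⊕ 2 = 2.

2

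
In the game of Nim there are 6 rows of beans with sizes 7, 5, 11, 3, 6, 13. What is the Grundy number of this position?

Bitwise XOR of the heap sizes:
  0111  (7)
  0101  (5)
  1011  (11)
  0011  (3)
  0110  (6)
  1101  (13)
  ----
  0001  (1)

1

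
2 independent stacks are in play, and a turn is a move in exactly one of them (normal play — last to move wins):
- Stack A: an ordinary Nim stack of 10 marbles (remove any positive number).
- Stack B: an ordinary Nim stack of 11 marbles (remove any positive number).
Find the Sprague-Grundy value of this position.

1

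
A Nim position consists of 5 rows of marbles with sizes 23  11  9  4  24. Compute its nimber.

9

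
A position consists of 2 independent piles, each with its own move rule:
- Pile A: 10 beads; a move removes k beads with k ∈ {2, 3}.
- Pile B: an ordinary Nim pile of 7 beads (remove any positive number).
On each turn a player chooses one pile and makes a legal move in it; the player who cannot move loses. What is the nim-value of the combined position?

Build the Grundy sequence for pile A with g(k) = mex{g(k−s) : s ∈ {2, 3}, s ≤ k}:
k:     0  1  2  3  4  5  6  7  8  9 10
g(k):  0  0  1  1  2  0  0  1  1  2  0
So g(10) = 0.
Pile B is a plain Nim pile of size 7, so its Grundy value is 7.
By the Sprague-Grundy theorem, the Grundy value of a sum of independent games is the XOR of the component values.
Combined value = 0 XOR 7 = 7.

7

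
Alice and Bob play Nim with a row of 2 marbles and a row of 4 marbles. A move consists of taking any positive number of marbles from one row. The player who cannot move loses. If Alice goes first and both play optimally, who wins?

Bitwise XOR of the heap sizes:
  010  (2)
  100  (4)
  ---
  110  (6)
The nim-sum is 6 ≠ 0, so this is an N-position: the player to move can win; Alice has a winning move.

Alice wins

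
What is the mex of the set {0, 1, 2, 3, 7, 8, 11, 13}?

4

The values 0, 1, 2, 3 are all present; 4 is the first non-negative integer missing from the set.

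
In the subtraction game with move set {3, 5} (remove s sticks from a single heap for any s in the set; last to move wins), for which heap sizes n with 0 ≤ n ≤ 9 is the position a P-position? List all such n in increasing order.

0, 1, 2, 8, 9

Compute g(0), g(1), … for moves {3, 5}:
g(0) = mex{} = 0
g(1) = mex{} = 0
g(2) = mex{} = 0
g(3) = mex{0} = 1
g(4) = mex{0} = 1
g(5) = mex{0} = 1
g(6) = mex{0,1} = 2
g(7) = mex{0,1} = 2
g(8) = mex{1} = 0
g(9) = mex{1,2} = 0
The P-positions (g = 0) in 0..9 are 0, 1, 2, 8, 9.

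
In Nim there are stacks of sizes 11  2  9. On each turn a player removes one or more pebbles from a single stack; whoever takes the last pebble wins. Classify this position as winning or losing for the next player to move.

Losing position

Compute the nim-sum pairwise:
11 XOR 2 = 9
9 XOR 9 = 0
The nim-sum is 0, so this is a P-position: the player to move is in a losing position under optimal play.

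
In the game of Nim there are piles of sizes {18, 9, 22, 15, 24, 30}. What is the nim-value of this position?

Write each in binary and XOR column by column:
  10010  (18)
  01001  (9)
  10110  (22)
  01111  (15)
  11000  (24)
  11110  (30)
  -----
  00100  (4)

4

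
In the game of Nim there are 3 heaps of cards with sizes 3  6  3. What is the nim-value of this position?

6

In binary:
  011  (3)
  110  (6)
  011  (3)
  ---
  110  (6)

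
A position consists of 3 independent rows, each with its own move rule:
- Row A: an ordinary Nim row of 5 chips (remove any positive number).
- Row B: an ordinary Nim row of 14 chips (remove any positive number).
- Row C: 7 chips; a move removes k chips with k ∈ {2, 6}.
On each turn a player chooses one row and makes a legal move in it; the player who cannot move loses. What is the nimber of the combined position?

10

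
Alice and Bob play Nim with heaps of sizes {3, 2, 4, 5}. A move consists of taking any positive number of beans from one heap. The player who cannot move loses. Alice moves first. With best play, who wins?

Compute the nim-sum pairwise:
3 XOR 2 = 1
1 XOR 4 = 5
5 XOR 5 = 0
The nim-sum is 0, so this is a P-position: the player to move is in a losing position under optimal play; Alice is about to move from it and so loses — Bob wins.

Bob wins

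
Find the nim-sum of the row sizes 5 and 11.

14

Bitwise XOR of the heap sizes:
  0101  (5)
  1011  (11)
  ----
  1110  (14)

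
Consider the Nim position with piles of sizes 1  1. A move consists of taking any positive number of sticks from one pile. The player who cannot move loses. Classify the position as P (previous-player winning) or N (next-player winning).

P-position

Write each in binary and XOR column by column:
  1  (1)
  1  (1)
  -
  0  (0)
The nim-sum is 0, so this is a P-position: the player to move is in a losing position under optimal play.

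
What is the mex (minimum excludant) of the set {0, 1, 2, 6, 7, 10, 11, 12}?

3

The values 0, 1, 2 are all present; 3 is the first non-negative integer missing from the set.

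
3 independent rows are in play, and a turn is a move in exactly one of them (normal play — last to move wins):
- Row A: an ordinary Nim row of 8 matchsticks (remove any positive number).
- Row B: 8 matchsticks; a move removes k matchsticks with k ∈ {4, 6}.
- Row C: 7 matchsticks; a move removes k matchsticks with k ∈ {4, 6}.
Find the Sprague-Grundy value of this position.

Row A is a plain Nim row of size 8, so its Grundy value is 8.
For row B, compute g(0), g(1), … with moves {4, 6}:
k:     0  1  2  3  4  5  6  7  8
g(k):  0  0  0  0  1  1  1  1  2
So g(8) = 2.
Grundy values for row C (subtraction set {4, 6}):
g(0) = mex{} = 0
g(1) = mex{} = 0
g(2) = mex{} = 0
g(3) = mex{} = 0
g(4) = mex{0} = 1
g(5) = mex{0} = 1
g(6) = mex{0} = 1
g(7) = mex{0} = 1
So g(7) = 1.
By the Sprague-Grundy theorem, the Grundy value of a sum of independent games is the XOR of the component values.
Combined value = 8 XOR 2 XOR 1 = 11.

11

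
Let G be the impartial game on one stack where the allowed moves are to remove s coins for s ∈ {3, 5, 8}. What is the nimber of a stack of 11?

0

Grundy values for subtraction set {3, 5, 8}:
g(0) = mex{} = 0
g(1) = mex{} = 0
g(2) = mex{} = 0
g(3) = mex{0} = 1
g(4) = mex{0} = 1
g(5) = mex{0} = 1
g(6) = mex{0,1} = 2
g(7) = mex{0,1} = 2
g(8) = mex{0,1} = 2
g(9) = mex{0,1,2} = 3
g(10) = mex{0,1,2} = 3
g(11) = mex{1,2} = 0
So g(11) = 0.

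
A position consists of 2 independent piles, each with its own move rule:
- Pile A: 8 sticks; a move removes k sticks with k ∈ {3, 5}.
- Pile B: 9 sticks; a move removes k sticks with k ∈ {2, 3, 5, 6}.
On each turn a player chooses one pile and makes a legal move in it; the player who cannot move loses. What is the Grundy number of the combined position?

0

For pile A, compute g(0), g(1), … with moves {3, 5}:
g(0) = mex{} = 0
g(1) = mex{} = 0
g(2) = mex{} = 0
g(3) = mex{0} = 1
g(4) = mex{0} = 1
g(5) = mex{0} = 1
g(6) = mex{0,1} = 2
g(7) = mex{0,1} = 2
g(8) = mex{1} = 0
So g(8) = 0.
Build the Grundy sequence for pile B with g(k) = mex{g(k−s) : s ∈ {2, 3, 5, 6}, s ≤ k}:
k:     0  1  2  3  4  5  6  7  8  9
g(k):  0  0  1  1  2  2  3  3  0  0
So g(9) = 0.
The value of a disjunctive sum is the nim-sum of the parts.
Combined value = 0 ⊕ 0 = 0.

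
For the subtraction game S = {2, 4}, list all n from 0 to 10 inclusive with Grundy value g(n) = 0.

0, 1, 6, 7

Grundy values for subtraction set {2, 4}:
g(0) = mex{} = 0
g(1) = mex{} = 0
g(2) = mex{0} = 1
g(3) = mex{0} = 1
g(4) = mex{0,1} = 2
g(5) = mex{0,1} = 2
g(6) = mex{1,2} = 0
g(7) = mex{1,2} = 0
g(8) = mex{0,2} = 1
g(9) = mex{0,2} = 1
g(10) = mex{0,1} = 2
The P-positions (g = 0) in 0..10 are 0, 1, 6, 7.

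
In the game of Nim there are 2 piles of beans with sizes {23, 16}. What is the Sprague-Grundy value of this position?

7

Compute the nim-sum pairwise:
23 XOR 16 = 7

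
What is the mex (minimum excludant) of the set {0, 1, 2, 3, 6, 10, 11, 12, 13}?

4

The values 0, 1, 2, 3 are all present; 4 is the first non-negative integer missing from the set.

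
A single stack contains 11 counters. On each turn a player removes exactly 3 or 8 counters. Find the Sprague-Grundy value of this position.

0

Build the Grundy sequence with g(k) = mex{g(k−s) : s ∈ {3, 8}, s ≤ k}:
k:     0  1  2  3  4  5  6  7  8  9 10 11
g(k):  0  0  0  1  1  1  0  0  2  1  1  0
So g(11) = 0.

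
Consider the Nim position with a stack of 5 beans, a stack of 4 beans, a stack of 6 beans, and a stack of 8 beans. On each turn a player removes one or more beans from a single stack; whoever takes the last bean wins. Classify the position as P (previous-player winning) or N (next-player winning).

N-position

Write each in binary and XOR column by column:
  0101  (5)
  0100  (4)
  0110  (6)
  1000  (8)
  ----
  1111  (15)
The nim-sum is 15 ≠ 0, so this is an N-position: the player to move can win.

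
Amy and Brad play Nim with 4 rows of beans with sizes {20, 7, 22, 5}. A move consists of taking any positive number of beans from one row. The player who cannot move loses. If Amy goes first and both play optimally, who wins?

Brad wins

Nim-sum: 20 ⊕ 7 ⊕ 22 ⊕ 5 = 0.
The nim-sum is 0, so this is a P-position: the player to move is in a losing position under optimal play; Amy is about to move from it and so loses — Brad wins.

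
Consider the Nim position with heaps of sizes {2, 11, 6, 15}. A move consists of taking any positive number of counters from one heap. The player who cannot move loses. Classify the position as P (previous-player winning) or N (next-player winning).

P-position

Compute the nim-sum pairwise:
2 XOR 11 = 9
9 XOR 6 = 15
15 XOR 15 = 0
The nim-sum is 0, so this is a P-position: the player to move is in a losing position under optimal play.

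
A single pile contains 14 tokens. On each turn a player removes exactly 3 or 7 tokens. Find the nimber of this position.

1

Build the Grundy sequence with g(k) = mex{g(k−s) : s ∈ {3, 7}, s ≤ k}:
k:     0  1  2  3  4  5  6  7  8  9 10 11 12 13 14
g(k):  0  0  0  1  1  1  0  2  2  1  0  0  0  1  1
So g(14) = 1.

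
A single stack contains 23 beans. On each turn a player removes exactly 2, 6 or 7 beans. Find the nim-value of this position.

Build the Grundy sequence with g(k) = mex{g(k−s) : s ∈ {2, 6, 7}, s ≤ k}:
k:     0  1  2  3  4  5  6  7  8  9 10 11 12 13 14 15 16 17 18 19 20 21 22 23
g(k):  0  0  1  1  0  0  1  1  2  0  3  1  2  0  0  1  1  0  0  1  1  2  0  3
So g(23) = 3.

3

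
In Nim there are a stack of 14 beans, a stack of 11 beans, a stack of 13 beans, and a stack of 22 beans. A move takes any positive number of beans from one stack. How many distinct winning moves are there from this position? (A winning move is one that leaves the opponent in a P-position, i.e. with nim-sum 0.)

1

In binary:
  01110  (14)
  01011  (11)
  01101  (13)
  10110  (22)
  -----
  11110  (30)
The overall nim-sum is X = 30. A stack of size p has a winning move iff p XOR X < p (reduce it to p XOR X).
  14: 14 XOR 30 = 16 ≥ 14 — no move.
  11: 11 XOR 30 = 21 ≥ 11 — no move.
  13: 13 XOR 30 = 19 ≥ 13 — no move.
  22: 22 XOR 30 = 8 < 22 — winning move (to 8).
That gives 1 winning move.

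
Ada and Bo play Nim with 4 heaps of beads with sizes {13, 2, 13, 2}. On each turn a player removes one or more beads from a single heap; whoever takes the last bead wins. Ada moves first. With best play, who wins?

Bo wins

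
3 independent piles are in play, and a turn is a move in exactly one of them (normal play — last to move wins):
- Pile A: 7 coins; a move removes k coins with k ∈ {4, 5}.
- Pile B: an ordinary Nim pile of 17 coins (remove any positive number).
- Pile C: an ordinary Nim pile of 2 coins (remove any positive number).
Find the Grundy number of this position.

18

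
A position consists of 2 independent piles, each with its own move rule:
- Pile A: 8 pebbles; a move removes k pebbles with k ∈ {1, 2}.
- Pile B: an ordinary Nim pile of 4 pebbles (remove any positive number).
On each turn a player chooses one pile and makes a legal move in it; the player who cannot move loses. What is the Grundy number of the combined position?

6

Grundy values for pile A (subtraction set {1, 2}):
g(0) = mex{} = 0
g(1) = mex{0} = 1
g(2) = mex{0,1} = 2
g(3) = mex{1,2} = 0
g(4) = mex{0,2} = 1
g(5) = mex{0,1} = 2
g(6) = mex{1,2} = 0
g(7) = mex{0,2} = 1
g(8) = mex{0,1} = 2
So g(8) = 2.
Pile B is a plain Nim pile of size 4, so its Grundy value is 4.
By the Sprague-Grundy theorem, the Grundy value of a sum of independent games is the XOR of the component values.
Combined value = 2 XOR 4 = 6.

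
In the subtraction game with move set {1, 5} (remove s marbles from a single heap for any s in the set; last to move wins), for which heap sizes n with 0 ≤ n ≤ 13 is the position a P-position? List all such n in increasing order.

Build the Grundy sequence with g(k) = mex{g(k−s) : s ∈ {1, 5}, s ≤ k}:
k:     0  1  2  3  4  5  6  7  8  9 10 11 12 13
g(k):  0  1  0  1  0  1  0  1  0  1  0  1  0  1
The P-positions (g = 0) in 0..13 are 0, 2, 4, 6, 8, 10, 12.

0, 2, 4, 6, 8, 10, 12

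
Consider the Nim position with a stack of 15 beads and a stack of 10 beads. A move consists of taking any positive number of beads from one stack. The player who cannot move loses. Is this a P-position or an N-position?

Compute the nim-sum pairwise:
15 XOR 10 = 5
The nim-sum is 5 ≠ 0, so this is an N-position: the player to move can win.

N-position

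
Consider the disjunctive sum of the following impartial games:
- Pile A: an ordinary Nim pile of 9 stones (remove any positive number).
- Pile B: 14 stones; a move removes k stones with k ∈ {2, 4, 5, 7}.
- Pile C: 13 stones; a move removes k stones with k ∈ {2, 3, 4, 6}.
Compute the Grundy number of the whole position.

Pile A is a plain Nim pile of size 9, so its Grundy value is 9.
For pile B, compute g(0), g(1), … with moves {2, 4, 5, 7}:
g(0) = mex{} = 0
g(1) = mex{} = 0
g(2) = mex{0} = 1
g(3) = mex{0} = 1
g(4) = mex{0,1} = 2
g(5) = mex{0,1} = 2
g(6) = mex{0,1,2} = 3
g(7) = mex{0,1,2} = 3
g(8) = mex{0,1,2,3} = 4
g(9) = mex{1,2,3} = 0
g(10) = mex{1,2,3,4} = 0
g(11) = mex{0,2,3} = 1
g(12) = mex{0,2,3,4} = 1
g(13) = mex{0,1,3,4} = 2
g(14) = mex{0,1,3} = 2
So g(14) = 2.
Grundy values for pile C (subtraction set {2, 3, 4, 6}):
g(0) = mex{} = 0
g(1) = mex{} = 0
g(2) = mex{0} = 1
g(3) = mex{0} = 1
g(4) = mex{0,1} = 2
g(5) = mex{0,1} = 2
g(6) = mex{0,1,2} = 3
g(7) = mex{0,1,2} = 3
g(8) = mex{1,2,3} = 0
g(9) = mex{1,2,3} = 0
g(10) = mex{0,2,3} = 1
g(11) = mex{0,2,3} = 1
g(12) = mex{0,1,3} = 2
g(13) = mex{0,1,3} = 2
So g(13) = 2.
The value of a disjunctive sum is the nim-sum of the parts.
Combined value = 9 ⊕ 2 ⊕ 2 = 9.

9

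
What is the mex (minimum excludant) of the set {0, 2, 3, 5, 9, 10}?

0 is in the set but 1 is not, so the mex is 1.

1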